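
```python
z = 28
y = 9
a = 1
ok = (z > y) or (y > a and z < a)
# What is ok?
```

Trace:
`z = 28` → z = 28
`y = 9` → y = 9
`a = 1` → a = 1
`ok = (z > y) or (y > a and z < a)` → ok = True
So ok = True

Answer: True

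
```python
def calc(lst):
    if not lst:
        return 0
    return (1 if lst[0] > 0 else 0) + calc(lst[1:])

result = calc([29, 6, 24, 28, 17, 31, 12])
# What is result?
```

Count of positive elements in [29, 6, 24, 28, 17, 31, 12] = 7

Answer: 7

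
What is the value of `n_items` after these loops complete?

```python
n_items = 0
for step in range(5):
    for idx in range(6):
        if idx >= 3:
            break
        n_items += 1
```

Inner breaks at 3, outer runs 5 times
`n_items` takes the values: 0 → 1 → 2 → 3 → 4 → 5 → 6 → 7 → 8 → 9 → 10 → 11 → 12 → 13 → 14 → 15

Answer: 15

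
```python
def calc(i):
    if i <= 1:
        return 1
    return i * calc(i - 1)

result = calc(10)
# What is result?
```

calc(10) = 10 * 9 * 8 * 7 * 6 * 5 * 4 * 3 * 2 * 1 = 3628800

Answer: 3628800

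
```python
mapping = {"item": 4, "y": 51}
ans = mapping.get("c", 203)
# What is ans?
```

Trace:
`mapping = {"item": 4, "y": 51}` → mapping = {'item': 4, 'y': 51}
`ans = mapping.get("c", 203)` → ans = 203
So ans = 203

Answer: 203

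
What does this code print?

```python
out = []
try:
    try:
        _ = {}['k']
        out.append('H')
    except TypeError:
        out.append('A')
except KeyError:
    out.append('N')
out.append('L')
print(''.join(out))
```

Execution trace: 'N' (outer except KeyError) → 'L' (after the try/except). Output: NL

Answer: NL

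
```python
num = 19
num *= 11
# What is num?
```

Trace:
`num = 19` → num = 19
`num *= 11` → num = 209
So num = 209

Answer: 209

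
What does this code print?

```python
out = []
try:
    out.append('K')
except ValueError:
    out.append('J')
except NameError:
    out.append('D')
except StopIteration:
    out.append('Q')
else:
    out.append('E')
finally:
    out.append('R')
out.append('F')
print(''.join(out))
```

Execution trace: 'K' (try body, no exception) → 'E' (else) → 'R' (finally) → 'F' (after the try/except). Output: KERF

Answer: KERF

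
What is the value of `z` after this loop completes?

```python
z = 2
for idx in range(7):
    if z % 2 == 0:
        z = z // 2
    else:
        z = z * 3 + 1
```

Collatz-style transformation from 2
`z` takes the values: 2 → 1 → 4 → 2 → 1 → 4 → 2 → 1

Answer: 1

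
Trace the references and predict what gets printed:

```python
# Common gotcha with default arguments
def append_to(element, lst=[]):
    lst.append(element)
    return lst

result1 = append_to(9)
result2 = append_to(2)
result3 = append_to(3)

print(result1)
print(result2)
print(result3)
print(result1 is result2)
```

Key concept: mutable default argument gotcha.
Step by step:
`result1 = append_to(9)` → result1 = [9]
`result2 = append_to(2)` → result1 = [9, 2] (same object as result2); result2 = [9, 2] (same object as result1)
`result3 = append_to(3)` → result1 = [9, 2, 3] (same object as result2, result3); result2 = [9, 2, 3] (same object as result1, result3); result3 = [9, 2, 3] (same object as result1, result2)
`print(result1)` → prints [9, 2, 3]
`print(result2)` → prints [9, 2, 3]
`print(result3)` → prints [9, 2, 3]
`print(result1 is result2)` → prints True

Answer:
[9, 2, 3]
[9, 2, 3]
[9, 2, 3]
True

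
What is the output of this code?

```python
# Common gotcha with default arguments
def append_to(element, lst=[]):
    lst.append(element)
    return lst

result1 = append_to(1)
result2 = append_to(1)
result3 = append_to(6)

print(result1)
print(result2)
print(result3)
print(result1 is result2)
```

Key concept: mutable default argument gotcha.
Step by step:
`result1 = append_to(1)` → result1 = [1]
`result2 = append_to(1)` → result1 = [1, 1] (same object as result2); result2 = [1, 1] (same object as result1)
`result3 = append_to(6)` → result1 = [1, 1, 6] (same object as result2, result3); result2 = [1, 1, 6] (same object as result1, result3); result3 = [1, 1, 6] (same object as result1, result2)
`print(result1)` → prints [1, 1, 6]
`print(result2)` → prints [1, 1, 6]
`print(result3)` → prints [1, 1, 6]
`print(result1 is result2)` → prints True

Answer:
[1, 1, 6]
[1, 1, 6]
[1, 1, 6]
True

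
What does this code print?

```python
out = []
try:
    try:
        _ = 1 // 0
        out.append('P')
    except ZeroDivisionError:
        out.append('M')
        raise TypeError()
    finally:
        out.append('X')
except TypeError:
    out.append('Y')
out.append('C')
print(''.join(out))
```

Execution trace: 'M' (inner except ZeroDivisionError) → 'X' (inner finally) → 'Y' (outer except TypeError) → 'C' (after the try/except). Output: MXYC

Answer: MXYC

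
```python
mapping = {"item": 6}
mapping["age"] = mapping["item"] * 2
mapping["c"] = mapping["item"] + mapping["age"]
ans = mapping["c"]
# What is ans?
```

Trace:
`mapping = {"item": 6}` → mapping = {'item': 6}
`mapping["age"] = mapping["item"] * 2` → mapping = {'item': 6, 'age': 12}
`mapping["c"] = mapping["item"] + mapping["age"]` → mapping = {'item': 6, 'age': 12, 'c': 18}
`ans = mapping["c"]` → ans = 18
So ans = 18

Answer: 18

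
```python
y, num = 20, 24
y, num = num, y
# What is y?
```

Trace:
`y, num = 20, 24` → y = 20; num = 24
`y, num = num, y` → y = 24; num = 20
So y = 24

Answer: 24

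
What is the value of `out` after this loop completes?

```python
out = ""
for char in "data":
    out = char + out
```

Reverse 'data'
`out` takes the values: "" → "d" → "ad" → "tad" → "atad"

Answer: "atad"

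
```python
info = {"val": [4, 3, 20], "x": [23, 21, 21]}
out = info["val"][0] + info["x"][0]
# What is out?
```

Trace:
`info = {"val": [4, 3, 20], "x": [23, 21, 21]}` → info = {'val': [4, 3, 20], 'x': [23, 21, 21]}
`out = info["val"][0] + info["x"][0]` → out = 27
So out = 27

Answer: 27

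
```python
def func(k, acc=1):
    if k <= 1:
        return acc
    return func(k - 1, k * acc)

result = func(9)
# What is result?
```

Accumulator trace (n, acc): (9, 1) -> (8, 9) -> (7, 72) -> (6, 504) -> (5, 3024) -> (4, 15120) -> (3, 60480) -> (2, 181440) -> (1, 362880) -> return 362880

Answer: 362880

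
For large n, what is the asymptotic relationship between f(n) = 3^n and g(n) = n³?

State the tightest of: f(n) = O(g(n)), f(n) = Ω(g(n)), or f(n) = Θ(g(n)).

3^n vs n³: f(n) = Ω(g(n)) but not O(g(n)) — 3^n grows strictly faster than n³.

Answer: f(n) = Ω(g(n)) but not O(g(n)) — 3^n grows strictly faster than n³.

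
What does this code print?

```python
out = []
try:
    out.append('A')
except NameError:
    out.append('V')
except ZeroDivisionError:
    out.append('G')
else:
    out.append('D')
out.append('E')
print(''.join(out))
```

Execution trace: 'A' (try body, no exception) → 'D' (else) → 'E' (after the try/except). Output: ADE

Answer: ADE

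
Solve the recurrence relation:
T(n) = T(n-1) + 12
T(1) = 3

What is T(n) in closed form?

Unrolling: T(n) = T(1) + 12·(n-1) = 3 + 12(n-1) = 12n - 9.

Answer: T(n) = 12n - 9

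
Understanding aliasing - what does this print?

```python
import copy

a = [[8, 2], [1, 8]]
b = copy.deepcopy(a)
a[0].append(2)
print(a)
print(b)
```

Key concept: deep copy is fully independent.
Step by step:
`a = [[8, 2], [1, 8]]` → a = [[8, 2], [1, 8]]
`b = copy.deepcopy(a)` → b = [[8, 2], [1, 8]]
`a[0].append(2)` → a = [[8, 2, 2], [1, 8]]
`print(a)` → prints [[8, 2, 2], [1, 8]]
`print(b)` → prints [[8, 2], [1, 8]]

Answer:
[[8, 2, 2], [1, 8]]
[[8, 2], [1, 8]]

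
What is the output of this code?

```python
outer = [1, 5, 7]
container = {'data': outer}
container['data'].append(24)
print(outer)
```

Key concept: dict holds reference to list.
Step by step:
`outer = [1, 5, 7]` → outer = [1, 5, 7]
`container = {'data': outer}` → container = {'data': [1, 5, 7]}
`container['data'].append(24)` → outer = [1, 5, 7, 24]; container = {'data': [1, 5, 7, 24]}
`print(outer)` → prints [1, 5, 7, 24]

Answer: [1, 5, 7, 24]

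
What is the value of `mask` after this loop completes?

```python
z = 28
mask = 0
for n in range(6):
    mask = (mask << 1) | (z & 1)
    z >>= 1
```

Reverse lowest 6 bits of 28
`mask` takes the values: 0 → 1 → 3 → 7 → 14

Answer: 14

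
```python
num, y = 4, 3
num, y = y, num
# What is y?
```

Trace:
`num, y = 4, 3` → num = 4; y = 3
`num, y = y, num` → num = 3; y = 4
So y = 4

Answer: 4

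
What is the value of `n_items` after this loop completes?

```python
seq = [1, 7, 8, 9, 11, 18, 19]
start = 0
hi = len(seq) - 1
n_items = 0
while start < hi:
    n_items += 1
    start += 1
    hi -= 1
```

Iterations until pointers meet (list length 7)
`n_items` takes the values: 0 → 1 → 2 → 3

Answer: 3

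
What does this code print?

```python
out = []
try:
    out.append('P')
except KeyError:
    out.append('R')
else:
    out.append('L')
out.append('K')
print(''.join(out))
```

Execution trace: 'P' (try body, no exception) → 'L' (else) → 'K' (after the try/except). Output: PLK

Answer: PLK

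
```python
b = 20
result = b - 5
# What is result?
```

Trace:
`b = 20` → b = 20
`result = b - 5` → result = 15
So result = 15

Answer: 15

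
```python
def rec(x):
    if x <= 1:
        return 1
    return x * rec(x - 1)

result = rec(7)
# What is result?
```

rec(7) = 7 * 6 * 5 * 4 * 3 * 2 * 1 = 5040

Answer: 5040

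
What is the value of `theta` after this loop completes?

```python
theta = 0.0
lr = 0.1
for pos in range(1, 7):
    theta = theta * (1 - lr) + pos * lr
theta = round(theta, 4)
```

Moving average with lr=0.1
`theta` takes the values: 0.0 → 0.1 → 0.29 → 0.561 → 0.9049 → 1.31441 → 1.782969 → 1.783

Answer: 1.783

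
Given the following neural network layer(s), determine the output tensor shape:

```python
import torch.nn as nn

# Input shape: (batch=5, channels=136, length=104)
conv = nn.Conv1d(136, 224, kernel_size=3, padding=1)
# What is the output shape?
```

Input: (5, 136, 104) -> Output: (5, 224, 104)

Answer: (5, 224, 104)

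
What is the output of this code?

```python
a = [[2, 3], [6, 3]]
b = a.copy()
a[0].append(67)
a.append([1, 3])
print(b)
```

Key concept: shallow copy with nested lists.
Step by step:
`a = [[2, 3], [6, 3]]` → a = [[2, 3], [6, 3]]
`b = a.copy()` → b = [[2, 3], [6, 3]]
`a[0].append(67)` → a = [[2, 3, 67], [6, 3]]; b = [[2, 3, 67], [6, 3]]
`a.append([1, 3])` → a = [[2, 3, 67], [6, 3], [1, 3]]
`print(b)` → prints [[2, 3, 67], [6, 3]]

Answer: [[2, 3, 67], [6, 3]]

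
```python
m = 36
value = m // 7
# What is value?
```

Trace:
`m = 36` → m = 36
`value = m // 7` → value = 5
So value = 5

Answer: 5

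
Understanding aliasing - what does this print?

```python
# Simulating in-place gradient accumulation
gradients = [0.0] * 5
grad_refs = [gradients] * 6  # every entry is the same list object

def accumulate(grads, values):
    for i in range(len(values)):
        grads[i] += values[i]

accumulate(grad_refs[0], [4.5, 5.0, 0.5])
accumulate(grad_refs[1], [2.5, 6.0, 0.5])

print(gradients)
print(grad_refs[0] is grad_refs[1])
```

Key concept: gradient accumulation aliasing.
Step by step:
`gradients = [0.0] * 5` → gradients = [0.0, 0.0, 0.0, 0.0, 0.0]
`grad_refs = [gradients] * 6` → grad_refs = [[0.0, 0.0, 0.0, 0.0, 0.0], [0.0, 0.0, 0.0, 0.0, 0.0], [0.0, 0.0, 0.0, 0.0, 0.0], [0.0, 0.0, 0.0, 0.0, 0.0], [0.0, 0.0, 0.0, 0.0, 0.0], [0.0, 0.0, 0.0, 0.0, 0.0]]
`accumulate(grad_refs[0], [4.5, 5.0, 0.5])` → gradients = [4.5, 5.0, 0.5, 0.0, 0.0]; grad_refs = [[4.5, 5.0, 0.5, 0.0, 0.0], [4.5, 5.0, 0.5, 0.0, 0.0], [4.5, 5.0, 0.5, 0.0, 0.0], [4.5, 5.0, 0.5, 0.0, 0.0], [4.5, 5.0, 0.5, 0.0, 0.0], [4.5, 5.0, 0.5, 0.0, 0.0]]
`accumulate(grad_refs[1], [2.5, 6.0, 0.5])` → gradients = [7.0, 11.0, 1.0, 0.0, 0.0]; grad_refs = [[7.0, 11.0, 1.0, 0.0, 0.0], [7.0, 11.0, 1.0, 0.0, 0.0], [7.0, 11.0, 1.0, 0.0, 0.0], [7.0, 11.0, 1.0, 0.0, 0.0], [7.0, 11.0, 1.0, 0.0, 0.0], [7.0, 11.0, 1.0, 0.0, 0.0]]
`print(gradients)` → prints [7.0, 11.0, 1.0, 0.0, 0.0]
`print(grad_refs[0] is grad_refs[1])` → prints True

Answer:
[7.0, 11.0, 1.0, 0.0, 0.0]
True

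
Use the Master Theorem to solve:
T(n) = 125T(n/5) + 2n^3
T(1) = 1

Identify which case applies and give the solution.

a=125, b=5, f(n)=2n^3. log_5(125) = 3. Since c=3 = 3, Case 2 applies: T(n) = Θ(n^log_b(a) · log n) = O(n^3 log n).

Answer: O(n^3 log n) - Case 2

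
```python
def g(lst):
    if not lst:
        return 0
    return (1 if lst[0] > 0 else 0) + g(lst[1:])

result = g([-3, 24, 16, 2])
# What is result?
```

Count of positive elements in [-3, 24, 16, 2] = 3

Answer: 3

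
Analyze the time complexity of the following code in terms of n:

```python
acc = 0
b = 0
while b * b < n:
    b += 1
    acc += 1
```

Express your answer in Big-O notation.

Each loop level contributes: √n. Multiplying the contributions gives O(√n).

Answer: O(√n)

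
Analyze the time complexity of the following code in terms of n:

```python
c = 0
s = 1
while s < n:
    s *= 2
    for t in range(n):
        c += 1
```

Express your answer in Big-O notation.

Each loop level contributes: log n × n. Multiplying the contributions gives O(n log n).

Answer: O(n log n)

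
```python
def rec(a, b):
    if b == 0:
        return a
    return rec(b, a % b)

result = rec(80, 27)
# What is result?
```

rec(80, 27) -> rec(27, 26) -> rec(26, 1) -> rec(1, 0) -> 1

Answer: 1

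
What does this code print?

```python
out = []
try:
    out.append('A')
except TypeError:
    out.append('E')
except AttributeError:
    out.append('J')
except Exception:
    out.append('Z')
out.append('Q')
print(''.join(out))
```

Execution trace: 'A' (try body, no exception) → 'Q' (after the try/except). Output: AQ

Answer: AQ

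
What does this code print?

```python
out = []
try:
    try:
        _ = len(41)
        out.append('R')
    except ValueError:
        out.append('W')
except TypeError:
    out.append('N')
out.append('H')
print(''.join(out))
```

Execution trace: 'N' (outer except TypeError) → 'H' (after the try/except). Output: NH

Answer: NH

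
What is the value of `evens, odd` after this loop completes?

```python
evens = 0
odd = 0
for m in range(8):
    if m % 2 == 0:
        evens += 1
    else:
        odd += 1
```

Count evens and odds in range(8)
`evens, odd` takes the values: (0, 0) → (1, 0) → (1, 1) → (2, 1) → (2, 2) → (3, 2) → (3, 3) → (4, 3) → (4, 4)

Answer: 4, 4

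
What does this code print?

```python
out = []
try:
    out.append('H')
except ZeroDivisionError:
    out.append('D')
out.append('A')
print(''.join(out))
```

Execution trace: 'H' (try body, no exception) → 'A' (after the try/except). Output: HA

Answer: HA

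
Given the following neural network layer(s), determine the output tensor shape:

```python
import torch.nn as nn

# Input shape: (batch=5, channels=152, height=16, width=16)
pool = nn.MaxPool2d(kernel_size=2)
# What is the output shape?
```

Input: (5, 152, 16, 16) -> Output: (5, 152, 8, 8)

Answer: (5, 152, 8, 8)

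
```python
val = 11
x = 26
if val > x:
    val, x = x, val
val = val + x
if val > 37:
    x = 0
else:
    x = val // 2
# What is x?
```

Trace:
`val = 11` → val = 11
`x = 26` → x = 26
`if val > x: ...` → val > x is False → no variable changes
`val = val + x` → val = 37
`if val > 37: ...` → val > 37 is False, take else branch → x = 18
So x = 18

Answer: 18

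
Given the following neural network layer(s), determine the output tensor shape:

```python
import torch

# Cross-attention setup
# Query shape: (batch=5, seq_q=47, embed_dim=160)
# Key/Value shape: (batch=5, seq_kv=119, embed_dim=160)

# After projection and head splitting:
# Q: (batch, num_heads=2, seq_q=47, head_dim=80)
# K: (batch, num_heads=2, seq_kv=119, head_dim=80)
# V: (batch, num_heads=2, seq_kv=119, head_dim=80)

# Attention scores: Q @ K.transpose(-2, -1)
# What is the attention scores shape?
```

Input: (5, 47, 160) -> Output: (5, 2, 47, 119)

Answer: (5, 2, 47, 119)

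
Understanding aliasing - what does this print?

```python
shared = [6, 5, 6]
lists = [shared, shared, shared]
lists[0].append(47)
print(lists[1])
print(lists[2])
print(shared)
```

Key concept: list of same reference.
Step by step:
`shared = [6, 5, 6]` → shared = [6, 5, 6]
`lists = [shared, shared, shared]` → lists = [[6, 5, 6], [6, 5, 6], [6, 5, 6]]
`lists[0].append(47)` → shared = [6, 5, 6, 47]; lists = [[6, 5, 6, 47], [6, 5, 6, 47], [6, 5, 6, 47]]
`print(lists[1])` → prints [6, 5, 6, 47]
`print(lists[2])` → prints [6, 5, 6, 47]
`print(shared)` → prints [6, 5, 6, 47]

Answer:
[6, 5, 6, 47]
[6, 5, 6, 47]
[6, 5, 6, 47]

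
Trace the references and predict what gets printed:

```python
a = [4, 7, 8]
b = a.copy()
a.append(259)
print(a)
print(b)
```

Key concept: list.copy() creates independent copy.
Step by step:
`a = [4, 7, 8]` → a = [4, 7, 8]
`b = a.copy()` → b = [4, 7, 8]
`a.append(259)` → a = [4, 7, 8, 259]
`print(a)` → prints [4, 7, 8, 259]
`print(b)` → prints [4, 7, 8]

Answer:
[4, 7, 8, 259]
[4, 7, 8]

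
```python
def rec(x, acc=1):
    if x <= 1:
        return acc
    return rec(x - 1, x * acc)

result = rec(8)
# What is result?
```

Accumulator trace (n, acc): (8, 1) -> (7, 8) -> (6, 56) -> (5, 336) -> (4, 1680) -> (3, 6720) -> (2, 20160) -> (1, 40320) -> return 40320

Answer: 40320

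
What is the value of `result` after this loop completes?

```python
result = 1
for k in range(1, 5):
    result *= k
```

4! = 24
`result` takes the values: 1 → 2 → 6 → 24

Answer: 24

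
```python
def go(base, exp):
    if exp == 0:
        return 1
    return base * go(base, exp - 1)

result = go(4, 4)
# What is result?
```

go(4, 4) = 4 * 4 * 4 * 4 = 256

Answer: 256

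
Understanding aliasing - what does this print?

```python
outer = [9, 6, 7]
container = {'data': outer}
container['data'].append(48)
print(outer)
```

Key concept: dict holds reference to list.
Step by step:
`outer = [9, 6, 7]` → outer = [9, 6, 7]
`container = {'data': outer}` → container = {'data': [9, 6, 7]}
`container['data'].append(48)` → outer = [9, 6, 7, 48]; container = {'data': [9, 6, 7, 48]}
`print(outer)` → prints [9, 6, 7, 48]

Answer: [9, 6, 7, 48]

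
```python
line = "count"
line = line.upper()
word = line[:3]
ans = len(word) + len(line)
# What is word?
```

Trace:
`line = "count"` → line = 'count'
`line = line.upper()` → line = 'COUNT'
`word = line[:3]` → word = 'COU'
`ans = len(word) + len(line)` → ans = 8
So word = 'COU'

Answer: 'COU'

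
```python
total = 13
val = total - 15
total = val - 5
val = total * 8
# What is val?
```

Trace:
`total = 13` → total = 13
`val = total - 15` → val = -2
`total = val - 5` → total = -7
`val = total * 8` → val = -56
So val = -56

Answer: -56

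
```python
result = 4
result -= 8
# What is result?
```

Trace:
`result = 4` → result = 4
`result -= 8` → result = -4
So result = -4

Answer: -4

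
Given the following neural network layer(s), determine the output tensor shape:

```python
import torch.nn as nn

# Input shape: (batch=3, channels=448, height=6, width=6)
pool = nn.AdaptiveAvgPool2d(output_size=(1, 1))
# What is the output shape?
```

Input: (3, 448, 6, 6) -> Output: (3, 448, 1, 1)

Answer: (3, 448, 1, 1)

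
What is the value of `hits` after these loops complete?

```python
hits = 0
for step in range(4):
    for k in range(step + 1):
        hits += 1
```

Triangle: 1 + 2 + ... + 4
`hits` takes the values: 0 → 1 → 2 → 3 → 4 → 5 → 6 → 7 → 8 → 9 → 10

Answer: 10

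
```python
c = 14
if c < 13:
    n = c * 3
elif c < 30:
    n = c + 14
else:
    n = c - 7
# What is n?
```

Trace:
`c = 14` → c = 14
`if c < 13: ...` → c < 13 is False, c < 30 is True → n = 28
So n = 28

Answer: 28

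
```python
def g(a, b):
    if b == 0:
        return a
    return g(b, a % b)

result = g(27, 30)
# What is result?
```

g(27, 30) -> g(30, 27) -> g(27, 3) -> g(3, 0) -> 3

Answer: 3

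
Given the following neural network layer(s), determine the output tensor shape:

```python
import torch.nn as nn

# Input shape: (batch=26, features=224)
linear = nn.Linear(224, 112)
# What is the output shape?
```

Input: (26, 224) -> Output: (26, 112)

Answer: (26, 112)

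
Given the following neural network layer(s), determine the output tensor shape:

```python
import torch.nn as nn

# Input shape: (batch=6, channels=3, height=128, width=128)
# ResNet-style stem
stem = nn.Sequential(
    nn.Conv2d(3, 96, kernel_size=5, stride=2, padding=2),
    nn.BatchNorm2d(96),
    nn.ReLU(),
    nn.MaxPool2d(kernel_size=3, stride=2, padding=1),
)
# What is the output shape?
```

Input: (6, 3, 128, 128) -> after Conv2d 5x5 stride=2: (6, 96, 64, 64) -> Output: (6, 96, 32, 32)

Answer: (6, 96, 32, 32)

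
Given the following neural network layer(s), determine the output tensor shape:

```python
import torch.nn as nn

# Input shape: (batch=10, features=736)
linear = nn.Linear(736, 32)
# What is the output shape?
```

Input: (10, 736) -> Output: (10, 32)

Answer: (10, 32)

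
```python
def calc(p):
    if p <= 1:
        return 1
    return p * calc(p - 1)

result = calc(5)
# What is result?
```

calc(5) = 5 * 4 * 3 * 2 * 1 = 120

Answer: 120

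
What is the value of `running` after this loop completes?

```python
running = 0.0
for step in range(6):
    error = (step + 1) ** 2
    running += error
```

Sum of squared losses 1² + 2² + ... + 6²
`running` takes the values: 0.0 → 1.0 → 5.0 → 14.0 → 30.0 → 55.0 → 91.0

Answer: 91.0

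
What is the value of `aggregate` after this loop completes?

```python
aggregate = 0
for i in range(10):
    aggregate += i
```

Sum of 0 to 9 = 45
`aggregate` takes the values: 0 → 1 → 3 → 6 → 10 → 15 → 21 → 28 → 36 → 45

Answer: 45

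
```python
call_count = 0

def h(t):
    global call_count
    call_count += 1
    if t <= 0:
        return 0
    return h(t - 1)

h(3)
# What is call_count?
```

Linear recursion stepping by 1: 4 calls from t=3 down to ≤0.

Answer: 4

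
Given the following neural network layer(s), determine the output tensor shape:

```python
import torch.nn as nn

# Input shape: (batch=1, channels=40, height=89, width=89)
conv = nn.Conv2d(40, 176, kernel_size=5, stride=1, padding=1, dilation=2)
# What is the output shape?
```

Input: (1, 40, 89, 89) -> Output: (1, 176, 83, 83)

Answer: (1, 176, 83, 83)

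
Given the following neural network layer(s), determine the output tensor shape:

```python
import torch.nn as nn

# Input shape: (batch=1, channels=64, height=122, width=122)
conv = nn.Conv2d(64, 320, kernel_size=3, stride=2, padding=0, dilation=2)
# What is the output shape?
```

Input: (1, 64, 122, 122) -> Output: (1, 320, 59, 59)

Answer: (1, 320, 59, 59)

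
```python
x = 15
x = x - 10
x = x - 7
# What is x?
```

Trace:
`x = 15` → x = 15
`x = x - 10` → x = 5
`x = x - 7` → x = -2
So x = -2

Answer: -2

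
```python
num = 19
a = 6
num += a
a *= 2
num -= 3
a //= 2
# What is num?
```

Trace:
`num = 19` → num = 19
`a = 6` → a = 6
`num += a` → num = 25
`a *= 2` → a = 12
`num -= 3` → num = 22
`a //= 2` → a = 6
So num = 22

Answer: 22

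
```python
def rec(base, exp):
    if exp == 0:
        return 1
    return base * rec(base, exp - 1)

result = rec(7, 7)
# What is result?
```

rec(7, 7) = 7 * 7 * 7 * 7 * 7 * 7 * 7 = 823543

Answer: 823543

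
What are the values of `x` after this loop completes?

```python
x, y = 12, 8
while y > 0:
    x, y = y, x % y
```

GCD of 12 and 8
`x` takes the values: 12 → 8 → 4

Answer: 4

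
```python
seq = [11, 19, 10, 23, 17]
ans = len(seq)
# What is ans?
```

Trace:
`seq = [11, 19, 10, 23, 17]` → seq = [11, 19, 10, 23, 17]
`ans = len(seq)` → ans = 5
So ans = 5

Answer: 5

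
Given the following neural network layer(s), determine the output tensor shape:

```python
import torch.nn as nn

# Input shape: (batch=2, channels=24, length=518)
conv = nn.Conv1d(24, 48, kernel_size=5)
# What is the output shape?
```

Input: (2, 24, 518) -> Output: (2, 48, 514)

Answer: (2, 48, 514)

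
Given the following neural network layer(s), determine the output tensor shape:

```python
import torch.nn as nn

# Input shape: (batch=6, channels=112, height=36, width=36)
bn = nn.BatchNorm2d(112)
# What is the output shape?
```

Input: (6, 112, 36, 36) -> Output: (6, 112, 36, 36)

Answer: (6, 112, 36, 36)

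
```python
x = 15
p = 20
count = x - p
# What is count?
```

Trace:
`x = 15` → x = 15
`p = 20` → p = 20
`count = x - p` → count = -5
So count = -5

Answer: -5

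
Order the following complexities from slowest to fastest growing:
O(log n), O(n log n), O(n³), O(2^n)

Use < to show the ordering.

Ordered by growth rate: O(log n) < O(n log n) < O(n³) < O(2^n)

Answer: O(log n) < O(n log n) < O(n³) < O(2^n)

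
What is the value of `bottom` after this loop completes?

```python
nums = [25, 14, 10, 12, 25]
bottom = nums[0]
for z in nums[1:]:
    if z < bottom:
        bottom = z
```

Minimum of [25, 14, 10, 12, 25]
`bottom` takes the values: 25 → 14 → 10

Answer: 10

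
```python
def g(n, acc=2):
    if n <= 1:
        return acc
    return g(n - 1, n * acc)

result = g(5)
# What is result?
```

Accumulator trace (n, acc): (5, 2) -> (4, 10) -> (3, 40) -> (2, 120) -> (1, 240) -> return 240

Answer: 240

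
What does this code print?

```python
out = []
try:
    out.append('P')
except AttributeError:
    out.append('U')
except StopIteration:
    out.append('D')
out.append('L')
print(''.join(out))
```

Execution trace: 'P' (try body, no exception) → 'L' (after the try/except). Output: PL

Answer: PL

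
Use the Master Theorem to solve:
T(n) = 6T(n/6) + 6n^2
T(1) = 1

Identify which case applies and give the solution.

a=6, b=6, f(n)=6n^2. log_6(6) = 1. Since c=2 > 1 and the regularity condition holds (6(n/6)^2 = (6/6^2)n^2 with 6/6^2 < 1), Case 3 applies: T(n) = Θ(f(n)) = O(n^2).

Answer: O(n^2) - Case 3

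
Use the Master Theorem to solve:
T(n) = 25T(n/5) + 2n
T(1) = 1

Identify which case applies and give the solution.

a=25, b=5, f(n)=2n. log_5(25) = 2. Since c=1 < 2, Case 1 applies: T(n) = Θ(n^log_b(a)) = O(n^2).

Answer: O(n^2) - Case 1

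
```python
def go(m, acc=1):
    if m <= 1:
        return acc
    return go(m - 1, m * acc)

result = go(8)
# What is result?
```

Accumulator trace (n, acc): (8, 1) -> (7, 8) -> (6, 56) -> (5, 336) -> (4, 1680) -> (3, 6720) -> (2, 20160) -> (1, 40320) -> return 40320

Answer: 40320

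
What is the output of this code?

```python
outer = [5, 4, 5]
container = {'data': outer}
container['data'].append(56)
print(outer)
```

Key concept: dict holds reference to list.
Step by step:
`outer = [5, 4, 5]` → outer = [5, 4, 5]
`container = {'data': outer}` → container = {'data': [5, 4, 5]}
`container['data'].append(56)` → outer = [5, 4, 5, 56]; container = {'data': [5, 4, 5, 56]}
`print(outer)` → prints [5, 4, 5, 56]

Answer: [5, 4, 5, 56]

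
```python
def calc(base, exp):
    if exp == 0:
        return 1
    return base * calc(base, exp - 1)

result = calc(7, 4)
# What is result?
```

calc(7, 4) = 7 * 7 * 7 * 7 = 2401

Answer: 2401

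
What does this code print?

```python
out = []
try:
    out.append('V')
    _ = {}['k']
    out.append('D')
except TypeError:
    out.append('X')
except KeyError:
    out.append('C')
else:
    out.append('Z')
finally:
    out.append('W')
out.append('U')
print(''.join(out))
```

Execution trace: 'V' (try body) → 'C' (except KeyError) → 'W' (finally) → 'U' (after the try/except). Output: VCWU

Answer: VCWU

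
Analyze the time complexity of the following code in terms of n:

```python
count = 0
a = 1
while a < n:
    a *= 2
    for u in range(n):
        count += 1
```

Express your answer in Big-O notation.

Each loop level contributes: log n × n. Multiplying the contributions gives O(n log n).

Answer: O(n log n)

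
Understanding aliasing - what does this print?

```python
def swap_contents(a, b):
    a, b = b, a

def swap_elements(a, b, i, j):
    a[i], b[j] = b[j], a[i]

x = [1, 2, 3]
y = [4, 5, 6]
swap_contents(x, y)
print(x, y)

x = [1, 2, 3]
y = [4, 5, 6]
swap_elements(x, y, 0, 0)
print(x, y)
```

Key concept: parameter rebinding vs mutation.
Step by step:
`x = [1, 2, 3]` → x = [1, 2, 3]
`y = [4, 5, 6]` → y = [4, 5, 6]
`swap_contents(x, y)` → no visible change to tracked variables
`print(x, y)` → prints [1, 2, 3] [4, 5, 6]
`x = [1, 2, 3]` → x = [1, 2, 3]
`y = [4, 5, 6]` → y = [4, 5, 6]
`swap_elements(x, y, 0, 0)` → x = [4, 2, 3]; y = [1, 5, 6]
`print(x, y)` → prints [4, 2, 3] [1, 5, 6]

Answer:
[1, 2, 3] [4, 5, 6]
[4, 2, 3] [1, 5, 6]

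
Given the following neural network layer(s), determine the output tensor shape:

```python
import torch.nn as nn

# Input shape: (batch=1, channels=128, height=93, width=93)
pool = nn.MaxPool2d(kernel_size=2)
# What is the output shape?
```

Input: (1, 128, 93, 93) -> Output: (1, 128, 46, 46)

Answer: (1, 128, 46, 46)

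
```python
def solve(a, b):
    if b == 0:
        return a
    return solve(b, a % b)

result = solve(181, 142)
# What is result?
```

solve(181, 142) -> solve(142, 39) -> solve(39, 25) -> solve(25, 14) -> solve(14, 11) -> solve(11, 3) -> solve(3, 2) -> solve(2, 1) -> solve(1, 0) -> 1

Answer: 1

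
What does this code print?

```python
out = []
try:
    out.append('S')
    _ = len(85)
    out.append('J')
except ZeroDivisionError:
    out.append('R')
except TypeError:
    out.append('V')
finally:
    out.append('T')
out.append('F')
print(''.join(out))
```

Execution trace: 'S' (try body) → 'V' (except TypeError) → 'T' (finally) → 'F' (after the try/except). Output: SVTF

Answer: SVTF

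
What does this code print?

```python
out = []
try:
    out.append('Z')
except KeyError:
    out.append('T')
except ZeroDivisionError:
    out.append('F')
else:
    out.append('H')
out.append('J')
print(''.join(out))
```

Execution trace: 'Z' (try body, no exception) → 'H' (else) → 'J' (after the try/except). Output: ZHJ

Answer: ZHJ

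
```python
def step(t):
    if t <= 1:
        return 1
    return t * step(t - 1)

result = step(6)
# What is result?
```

step(6) = 6 * 5 * 4 * 3 * 2 * 1 = 720

Answer: 720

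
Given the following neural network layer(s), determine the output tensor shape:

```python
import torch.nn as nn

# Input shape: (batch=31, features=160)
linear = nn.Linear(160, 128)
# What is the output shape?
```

Input: (31, 160) -> Output: (31, 128)

Answer: (31, 128)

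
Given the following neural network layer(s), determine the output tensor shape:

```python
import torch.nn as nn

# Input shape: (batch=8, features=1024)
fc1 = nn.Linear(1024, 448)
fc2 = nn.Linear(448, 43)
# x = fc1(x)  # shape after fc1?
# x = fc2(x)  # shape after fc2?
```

Input: (8, 1024) -> after fc1: (8, 448) -> Output: (8, 43)

Answer: (8, 43)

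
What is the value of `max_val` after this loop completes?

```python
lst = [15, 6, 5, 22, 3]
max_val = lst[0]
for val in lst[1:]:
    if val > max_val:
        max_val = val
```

Maximum of [15, 6, 5, 22, 3]
`max_val` takes the values: 15 → 22

Answer: 22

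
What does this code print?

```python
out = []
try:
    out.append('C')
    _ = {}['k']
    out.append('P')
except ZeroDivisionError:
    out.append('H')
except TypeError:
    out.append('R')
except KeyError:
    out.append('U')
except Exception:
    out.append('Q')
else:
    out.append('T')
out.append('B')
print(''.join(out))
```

Execution trace: 'C' (try body) → 'U' (except KeyError) → 'B' (after the try/except). Output: CUB

Answer: CUB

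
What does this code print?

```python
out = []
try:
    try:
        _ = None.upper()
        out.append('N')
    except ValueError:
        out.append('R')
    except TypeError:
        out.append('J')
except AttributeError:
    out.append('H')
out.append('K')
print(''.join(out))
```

Execution trace: 'H' (outer except AttributeError) → 'K' (after the try/except). Output: HK

Answer: HK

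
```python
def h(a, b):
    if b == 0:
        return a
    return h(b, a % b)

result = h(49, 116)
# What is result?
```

h(49, 116) -> h(116, 49) -> h(49, 18) -> h(18, 13) -> h(13, 5) -> h(5, 3) -> h(3, 2) -> h(2, 1) -> h(1, 0) -> 1

Answer: 1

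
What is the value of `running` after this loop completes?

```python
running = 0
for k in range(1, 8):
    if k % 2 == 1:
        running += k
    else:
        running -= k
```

Add odd, subtract even
`running` takes the values: 0 → 1 → -1 → 2 → -2 → 3 → -3 → 4

Answer: 4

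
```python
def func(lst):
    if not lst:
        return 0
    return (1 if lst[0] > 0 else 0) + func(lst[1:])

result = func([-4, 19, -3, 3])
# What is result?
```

Count of positive elements in [-4, 19, -3, 3] = 2

Answer: 2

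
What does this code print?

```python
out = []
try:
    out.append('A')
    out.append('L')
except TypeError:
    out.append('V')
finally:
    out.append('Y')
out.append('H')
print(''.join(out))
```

Execution trace: 'A' (try body) → 'L' (try body, no exception) → 'Y' (finally) → 'H' (after the try/except). Output: ALYH

Answer: ALYH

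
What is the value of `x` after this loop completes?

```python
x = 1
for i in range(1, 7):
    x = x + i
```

Start at 1, add 1 through 6
`x` takes the values: 1 → 2 → 4 → 7 → 11 → 16 → 22

Answer: 22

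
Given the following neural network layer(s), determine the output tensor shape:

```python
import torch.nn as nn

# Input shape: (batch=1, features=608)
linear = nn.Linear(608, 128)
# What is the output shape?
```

Input: (1, 608) -> Output: (1, 128)

Answer: (1, 128)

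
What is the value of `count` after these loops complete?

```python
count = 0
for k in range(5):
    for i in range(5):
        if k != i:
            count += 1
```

5² - 5 (exclude diagonal)
`count` takes the values: 0 → 1 → 2 → 3 → 4 → 5 → 6 → 7 → 8 → 9 → 10 → 11 → 12 → 13 → 14 → 15 → 16 → 17 → 18 → 19 → 20

Answer: 20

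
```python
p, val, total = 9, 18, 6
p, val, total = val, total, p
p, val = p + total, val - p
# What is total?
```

Trace:
`p, val, total = 9, 18, 6` → p = 9; val = 18; total = 6
`p, val, total = val, total, p` → p = 18; val = 6; total = 9
`p, val = p + total, val - p` → p = 27; val = -12
So total = 9

Answer: 9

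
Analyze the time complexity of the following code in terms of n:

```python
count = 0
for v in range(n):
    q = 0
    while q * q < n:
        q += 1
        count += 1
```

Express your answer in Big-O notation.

Each loop level contributes: n × √n. Multiplying the contributions gives O(n√n).

Answer: O(n√n)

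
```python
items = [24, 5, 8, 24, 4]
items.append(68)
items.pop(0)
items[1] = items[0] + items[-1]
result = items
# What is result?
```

Trace:
`items = [24, 5, 8, 24, 4]` → items = [24, 5, 8, 24, 4]
`items.append(68)` → items = [24, 5, 8, 24, 4, 68]
`items.pop(0)` → items = [5, 8, 24, 4, 68]
`items[1] = items[0] + items[-1]` → items = [5, 73, 24, 4, 68]
`result = items` → result = [5, 73, 24, 4, 68]
So result = [5, 73, 24, 4, 68]

Answer: [5, 73, 24, 4, 68]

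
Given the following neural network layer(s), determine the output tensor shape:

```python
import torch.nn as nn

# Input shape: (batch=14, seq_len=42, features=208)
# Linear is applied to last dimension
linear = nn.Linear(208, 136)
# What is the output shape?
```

Input: (14, 42, 208) -> Output: (14, 42, 136)

Answer: (14, 42, 136)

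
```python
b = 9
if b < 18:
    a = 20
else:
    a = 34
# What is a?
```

Trace:
`b = 9` → b = 9
`if b < 18: ...` → b < 18 is True → a = 20
So a = 20

Answer: 20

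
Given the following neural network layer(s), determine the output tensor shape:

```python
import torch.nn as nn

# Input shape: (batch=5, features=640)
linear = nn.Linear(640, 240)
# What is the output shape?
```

Input: (5, 640) -> Output: (5, 240)

Answer: (5, 240)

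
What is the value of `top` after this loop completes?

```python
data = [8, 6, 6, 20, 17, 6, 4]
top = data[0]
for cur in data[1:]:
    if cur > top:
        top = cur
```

Maximum of [8, 6, 6, 20, 17, 6, 4]
`top` takes the values: 8 → 20

Answer: 20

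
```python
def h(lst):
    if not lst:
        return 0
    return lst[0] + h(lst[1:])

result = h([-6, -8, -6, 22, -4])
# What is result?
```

(-6) + (-8) + (-6) + 22 + (-4) + 0 = -2

Answer: -2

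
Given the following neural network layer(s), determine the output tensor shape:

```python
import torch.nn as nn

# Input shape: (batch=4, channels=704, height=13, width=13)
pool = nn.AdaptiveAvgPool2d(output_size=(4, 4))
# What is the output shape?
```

Input: (4, 704, 13, 13) -> Output: (4, 704, 4, 4)

Answer: (4, 704, 4, 4)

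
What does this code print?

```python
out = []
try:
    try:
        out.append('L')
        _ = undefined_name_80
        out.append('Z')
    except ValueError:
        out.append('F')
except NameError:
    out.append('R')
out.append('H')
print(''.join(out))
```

Execution trace: 'L' (try body) → 'R' (outer except NameError) → 'H' (after the try/except). Output: LRH

Answer: LRH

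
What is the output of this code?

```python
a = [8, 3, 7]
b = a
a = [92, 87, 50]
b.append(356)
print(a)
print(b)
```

Key concept: rebinding vs mutation: a is rebound to a new list, b still points at the original.
Step by step:
`a = [8, 3, 7]` → a = [8, 3, 7]
`b = a` → b = [8, 3, 7] (same object as a)
`a = [92, 87, 50]` → a = [92, 87, 50]
`b.append(356)` → b = [8, 3, 7, 356]
`print(a)` → prints [92, 87, 50]
`print(b)` → prints [8, 3, 7, 356]

Answer:
[92, 87, 50]
[8, 3, 7, 356]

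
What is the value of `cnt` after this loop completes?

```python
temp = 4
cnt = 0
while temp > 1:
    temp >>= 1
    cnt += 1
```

Count right shifts until 1
`cnt` takes the values: 0 → 1 → 2

Answer: 2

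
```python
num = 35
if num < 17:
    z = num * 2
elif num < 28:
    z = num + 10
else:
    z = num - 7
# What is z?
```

Trace:
`num = 35` → num = 35
`if num < 17: ...` → num < 17 is False, num < 28 is False, take else branch → z = 28
So z = 28

Answer: 28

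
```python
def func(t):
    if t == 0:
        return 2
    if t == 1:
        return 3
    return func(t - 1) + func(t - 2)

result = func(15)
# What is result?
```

Build up from base cases: func(0)=2, func(1)=3, func(2)=5, func(3)=8, func(4)=13, func(5)=21, func(6)=34, ..., func(15)=2584

Answer: 2584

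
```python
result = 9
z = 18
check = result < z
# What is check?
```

Trace:
`result = 9` → result = 9
`z = 18` → z = 18
`check = result < z` → check = True
So check = True

Answer: True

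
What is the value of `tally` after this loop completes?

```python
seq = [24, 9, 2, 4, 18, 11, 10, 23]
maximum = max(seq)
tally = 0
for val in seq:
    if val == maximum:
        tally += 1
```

Count of max value 24 in [24, 9, 2, 4, 18, 11, 10, 23]
`tally` takes the values: 0 → 1

Answer: 1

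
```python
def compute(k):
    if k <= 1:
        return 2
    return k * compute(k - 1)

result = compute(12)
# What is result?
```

compute(12) = 12 * 11 * 10 * 9 * 8 * 7 * 6 * 5 * 4 * 3 * 2 * 2 = 958003200

Answer: 958003200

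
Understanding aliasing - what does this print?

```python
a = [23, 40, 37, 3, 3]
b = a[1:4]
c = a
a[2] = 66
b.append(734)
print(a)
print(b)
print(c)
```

Key concept: slice vs alias.
Step by step:
`a = [23, 40, 37, 3, 3]` → a = [23, 40, 37, 3, 3]
`b = a[1:4]` → b = [40, 37, 3]
`c = a` → c = [23, 40, 37, 3, 3] (same object as a)
`a[2] = 66` → a = [23, 40, 66, 3, 3] (same object as c); c = [23, 40, 66, 3, 3] (same object as a)
`b.append(734)` → b = [40, 37, 3, 734]
`print(a)` → prints [23, 40, 66, 3, 3]
`print(b)` → prints [40, 37, 3, 734]
`print(c)` → prints [23, 40, 66, 3, 3]

Answer:
[23, 40, 66, 3, 3]
[40, 37, 3, 734]
[23, 40, 66, 3, 3]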